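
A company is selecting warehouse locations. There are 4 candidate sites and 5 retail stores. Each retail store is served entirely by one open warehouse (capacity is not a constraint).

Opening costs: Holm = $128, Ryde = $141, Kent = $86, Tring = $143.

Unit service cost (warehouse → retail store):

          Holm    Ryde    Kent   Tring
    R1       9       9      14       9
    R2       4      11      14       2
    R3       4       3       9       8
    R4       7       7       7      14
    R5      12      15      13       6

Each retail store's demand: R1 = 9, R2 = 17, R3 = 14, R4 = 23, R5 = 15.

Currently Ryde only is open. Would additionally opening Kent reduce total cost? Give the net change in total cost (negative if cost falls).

Current service cost with {Ryde}: 696.
Adding Kent: each retail store re-picks its cheapest; new service cost 666, saving 30.
Extra fixed cost: 86. Net change = 86 − 30 = 56.
(Totals: 837 → 893.)

No — net change +56 (cost rises by 56).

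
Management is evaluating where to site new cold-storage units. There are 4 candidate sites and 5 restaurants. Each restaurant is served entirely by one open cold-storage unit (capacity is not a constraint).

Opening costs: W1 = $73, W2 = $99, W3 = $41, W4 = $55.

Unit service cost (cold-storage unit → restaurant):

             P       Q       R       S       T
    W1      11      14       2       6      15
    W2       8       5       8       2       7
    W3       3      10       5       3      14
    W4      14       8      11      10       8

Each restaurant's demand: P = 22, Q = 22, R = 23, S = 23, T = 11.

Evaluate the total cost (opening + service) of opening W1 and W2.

Total cost: 627

Each restaurant is assigned to its cheapest site among the open ones.
{W1, W2}: P→W2 8·22=176, Q→W2 5·22=110, R→W1 2·23=46, S→W2 2·23=46, T→W2 7·11=77. Service 455; fixed 172; total 627.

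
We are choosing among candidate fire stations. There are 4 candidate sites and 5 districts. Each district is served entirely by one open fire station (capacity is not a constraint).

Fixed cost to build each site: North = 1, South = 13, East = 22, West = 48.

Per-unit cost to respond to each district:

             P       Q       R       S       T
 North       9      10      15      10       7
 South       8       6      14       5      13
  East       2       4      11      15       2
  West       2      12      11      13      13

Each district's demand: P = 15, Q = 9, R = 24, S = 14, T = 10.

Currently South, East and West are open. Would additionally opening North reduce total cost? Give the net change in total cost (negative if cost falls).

No — net change +1 (cost rises by 1).

Current service cost with {South, East, West}: 420.
Adding North: each district re-picks its cheapest; new service cost 420, saving 0.
Extra fixed cost: 1. Net change = 1 − 0 = 1.
(Totals: 503 → 504.)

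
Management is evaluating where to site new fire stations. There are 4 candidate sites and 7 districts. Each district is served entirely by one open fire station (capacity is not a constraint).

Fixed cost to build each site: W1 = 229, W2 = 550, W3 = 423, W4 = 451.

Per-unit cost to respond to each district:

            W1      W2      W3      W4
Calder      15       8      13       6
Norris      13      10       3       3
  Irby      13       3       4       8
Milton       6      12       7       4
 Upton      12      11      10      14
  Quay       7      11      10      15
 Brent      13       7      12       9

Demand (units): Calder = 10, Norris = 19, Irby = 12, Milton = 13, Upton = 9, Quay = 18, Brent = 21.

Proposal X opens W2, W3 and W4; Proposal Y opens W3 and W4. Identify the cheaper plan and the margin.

Proposal X: {W2, W3, W4}: Calder→W4 6·10=60, Norris→W3 3·19=57, Irby→W2 3·12=36, Milton→W4 4·13=52, Upton→W3 10·9=90, Quay→W3 10·18=180, Brent→W2 7·21=147. Service 622; fixed 1424; total 2046.
Proposal Y: {W3, W4}: Calder→W4 6·10=60, Norris→W3 3·19=57, Irby→W3 4·12=48, Milton→W4 4·13=52, Upton→W3 10·9=90, Quay→W3 10·18=180, Brent→W4 9·21=189. Service 676; fixed 874; total 1550.
Difference: |2046 − 1550| = 496.

Proposal Y is cheaper by 496.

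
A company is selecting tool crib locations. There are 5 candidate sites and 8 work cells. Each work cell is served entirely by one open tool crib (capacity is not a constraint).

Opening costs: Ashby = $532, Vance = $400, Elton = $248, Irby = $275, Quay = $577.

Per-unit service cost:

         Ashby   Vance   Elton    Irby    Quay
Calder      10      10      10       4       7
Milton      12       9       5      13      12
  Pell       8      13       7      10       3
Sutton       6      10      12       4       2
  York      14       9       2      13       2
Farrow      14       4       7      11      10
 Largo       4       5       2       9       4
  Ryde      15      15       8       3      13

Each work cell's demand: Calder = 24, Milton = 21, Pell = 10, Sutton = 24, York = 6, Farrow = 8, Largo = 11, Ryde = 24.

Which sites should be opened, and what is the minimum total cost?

For any fixed open set, each work cell goes to its cheapest open site; total = fixed + service.
{Elton, Irby}: Calder→Irby 4·24=96, Milton→Elton 5·21=105, Pell→Elton 7·10=70, Sutton→Irby 4·24=96, York→Elton 2·6=12, Farrow→Elton 7·8=56, Largo→Elton 2·11=22, Ryde→Irby 3·24=72. Service 529; fixed 523; total 1052.
{Irby}: Calder→Irby 4·24=96, Milton→Irby 13·21=273, Pell→Irby 10·10=100, Sutton→Irby 4·24=96, York→Irby 13·6=78, Farrow→Irby 11·8=88, Largo→Irby 9·11=99, Ryde→Irby 3·24=72. Service 902; fixed 275; total 1177.
{Elton}: service 985 + fixed 248 = 1233
{Ashby, Vance, Elton, Irby, Quay}: service 417 + fixed 2032 = 2449
No other subset beats 1052.

Open Elton and Irby; minimum total cost 1052.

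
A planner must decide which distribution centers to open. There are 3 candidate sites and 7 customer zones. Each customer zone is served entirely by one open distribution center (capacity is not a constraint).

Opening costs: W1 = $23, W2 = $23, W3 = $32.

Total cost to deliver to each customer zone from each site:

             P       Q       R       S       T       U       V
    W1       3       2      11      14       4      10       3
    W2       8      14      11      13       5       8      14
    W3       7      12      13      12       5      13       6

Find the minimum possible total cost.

Minimum total cost: 70

For any fixed open set, each customer zone goes to its cheapest open site; total = fixed + service.
{W1}: P→W1 3, Q→W1 2, R→W1 11, S→W1 14, T→W1 4, U→W1 10, V→W1 3. Service 47; fixed 23; total 70.
{W1, W2}: service 44 + fixed 46 = 90
{W2}: P→W2 8, Q→W2 14, R→W2 11, S→W2 13, T→W2 5, U→W2 8, V→W2 14. Service 73; fixed 23; total 96.
{W1, W2, W3}: service 43 + fixed 78 = 121
No other subset beats 70.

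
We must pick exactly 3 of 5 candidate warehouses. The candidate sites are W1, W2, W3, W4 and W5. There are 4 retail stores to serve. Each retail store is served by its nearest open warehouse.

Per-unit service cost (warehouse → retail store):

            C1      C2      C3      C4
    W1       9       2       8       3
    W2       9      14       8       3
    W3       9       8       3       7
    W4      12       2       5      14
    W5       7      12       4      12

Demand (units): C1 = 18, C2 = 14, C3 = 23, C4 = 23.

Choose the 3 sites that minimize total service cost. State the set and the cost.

Choose W1, W3 and W5; total service cost 292.

With exactly 3 open, each retail store uses its cheapest among the chosen.
{W1, W3, W5}: C1→W5 7·18=126, C2→W1 2·14=28, C3→W3 3·23=69, C4→W1 3·23=69. Service cost 292.
{W1, W2, W5}: service cost 315
{W1, W4, W5}: service cost 315
Among all 10 size-3 choices, {W1, W3, W5} is lowest.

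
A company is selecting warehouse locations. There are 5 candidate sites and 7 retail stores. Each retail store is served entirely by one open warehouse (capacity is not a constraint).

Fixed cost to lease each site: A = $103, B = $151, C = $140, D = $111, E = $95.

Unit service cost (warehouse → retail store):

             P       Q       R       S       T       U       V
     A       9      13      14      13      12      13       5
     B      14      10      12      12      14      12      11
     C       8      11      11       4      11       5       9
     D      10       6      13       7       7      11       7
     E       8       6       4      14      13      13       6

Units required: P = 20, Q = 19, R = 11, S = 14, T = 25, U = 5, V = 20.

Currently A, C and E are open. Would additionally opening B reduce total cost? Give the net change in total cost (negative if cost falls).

Current service cost with {A, C, E}: 774.
Adding B: each retail store re-picks its cheapest; new service cost 774, saving 0.
Extra fixed cost: 151. Net change = 151 − 0 = 151.
(Totals: 1112 → 1263.)

No — net change +151 (cost rises by 151).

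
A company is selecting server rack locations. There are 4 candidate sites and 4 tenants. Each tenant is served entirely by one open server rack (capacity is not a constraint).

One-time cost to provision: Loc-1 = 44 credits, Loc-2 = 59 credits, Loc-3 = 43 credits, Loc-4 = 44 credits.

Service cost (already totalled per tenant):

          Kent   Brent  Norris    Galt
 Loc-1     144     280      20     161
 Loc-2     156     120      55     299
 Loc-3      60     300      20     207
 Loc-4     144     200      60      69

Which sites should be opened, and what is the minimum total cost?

For any fixed open set, each tenant goes to its cheapest open site; total = fixed + service.
{Loc-2, Loc-3, Loc-4}: Kent→Loc-3 60, Brent→Loc-2 120, Norris→Loc-3 20, Galt→Loc-4 69. Service 269; fixed 146; total 415.
{Loc-3, Loc-4}: Kent→Loc-3 60, Brent→Loc-4 200, Norris→Loc-3 20, Galt→Loc-4 69. Service 349; fixed 87; total 436.
{Loc-1, Loc-2, Loc-3, Loc-4}: service 269 + fixed 190 = 459
{Loc-3}: service 587 + fixed 43 = 630
(All 15 nonempty subsets were checked; Loc-2, Loc-3 and Loc-4 is lowest.)

Open Loc-2, Loc-3 and Loc-4; minimum total cost 415.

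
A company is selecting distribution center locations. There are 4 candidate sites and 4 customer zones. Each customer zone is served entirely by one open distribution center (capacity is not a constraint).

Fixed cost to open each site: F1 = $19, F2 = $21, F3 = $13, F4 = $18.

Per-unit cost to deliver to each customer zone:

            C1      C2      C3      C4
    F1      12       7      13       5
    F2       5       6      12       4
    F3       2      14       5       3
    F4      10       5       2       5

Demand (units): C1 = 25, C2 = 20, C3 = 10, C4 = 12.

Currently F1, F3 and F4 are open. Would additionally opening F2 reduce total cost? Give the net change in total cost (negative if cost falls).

Current service cost with {F1, F3, F4}: 206.
Adding F2: each customer zone re-picks its cheapest; new service cost 206, saving 0.
Extra fixed cost: 21. Net change = 21 − 0 = 21.
(Totals: 256 → 277.)

No — net change +21 (cost rises by 21).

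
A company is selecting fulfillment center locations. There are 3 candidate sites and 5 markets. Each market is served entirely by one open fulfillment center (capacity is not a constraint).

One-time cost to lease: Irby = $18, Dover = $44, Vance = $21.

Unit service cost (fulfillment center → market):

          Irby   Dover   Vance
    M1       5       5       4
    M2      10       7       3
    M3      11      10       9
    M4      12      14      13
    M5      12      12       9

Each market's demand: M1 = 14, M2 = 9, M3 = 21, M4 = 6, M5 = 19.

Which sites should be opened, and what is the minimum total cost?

For any fixed open set, each market goes to its cheapest open site; total = fixed + service.
{Vance}: M1→Vance 4·14=56, M2→Vance 3·9=27, M3→Vance 9·21=189, M4→Vance 13·6=78, M5→Vance 9·19=171. Service 521; fixed 21; total 542.
{Irby, Vance}: service 515 + fixed 39 = 554
{Dover, Vance}: service 521 + fixed 65 = 586
{Irby, Dover, Vance}: M1→Vance 4·14=56, M2→Vance 3·9=27, M3→Vance 9·21=189, M4→Irby 12·6=72, M5→Vance 9·19=171. Service 515; fixed 83; total 598.
No other subset beats 542.

Open Vance only; minimum total cost 542.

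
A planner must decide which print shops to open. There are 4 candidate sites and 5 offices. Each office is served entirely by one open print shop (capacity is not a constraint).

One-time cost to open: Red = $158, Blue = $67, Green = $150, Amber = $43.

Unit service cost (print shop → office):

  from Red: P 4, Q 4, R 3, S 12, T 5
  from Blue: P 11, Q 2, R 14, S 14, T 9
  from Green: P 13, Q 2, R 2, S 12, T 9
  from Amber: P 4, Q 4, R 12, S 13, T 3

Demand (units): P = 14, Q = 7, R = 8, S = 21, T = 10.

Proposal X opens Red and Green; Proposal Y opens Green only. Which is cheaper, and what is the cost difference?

Proposal X: {Red, Green}: P→Red 4·14=56, Q→Green 2·7=14, R→Green 2·8=16, S→Red 12·21=252, T→Red 5·10=50. Service 388; fixed 308; total 696.
Proposal Y: {Green}: P→Green 13·14=182, Q→Green 2·7=14, R→Green 2·8=16, S→Green 12·21=252, T→Green 9·10=90. Service 554; fixed 150; total 704.
Difference: |696 − 704| = 8.

Proposal X is cheaper by 8.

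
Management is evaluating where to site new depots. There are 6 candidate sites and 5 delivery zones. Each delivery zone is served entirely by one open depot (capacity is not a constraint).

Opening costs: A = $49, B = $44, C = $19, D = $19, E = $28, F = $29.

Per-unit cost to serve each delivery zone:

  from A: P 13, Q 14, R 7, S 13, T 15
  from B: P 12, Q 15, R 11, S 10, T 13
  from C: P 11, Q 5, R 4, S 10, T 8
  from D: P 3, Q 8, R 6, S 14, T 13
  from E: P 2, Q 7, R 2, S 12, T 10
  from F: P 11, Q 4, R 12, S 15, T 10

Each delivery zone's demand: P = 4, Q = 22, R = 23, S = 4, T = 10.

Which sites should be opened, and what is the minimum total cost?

Open C and E; minimum total cost 331.

For any fixed open set, each delivery zone goes to its cheapest open site; total = fixed + service.
{C, E}: P→E 2·4=8, Q→C 5·22=110, R→E 2·23=46, S→C 10·4=40, T→C 8·10=80. Service 284; fixed 47; total 331.
{C, E, F}: service 262 + fixed 76 = 338
{E, F}: P→E 2·4=8, Q→F 4·22=88, R→E 2·23=46, S→E 12·4=48, T→E 10·10=100. Service 290; fixed 57; total 347.
{A, B, C, D, E, F}: service 262 + fixed 188 = 450
No other subset beats 331.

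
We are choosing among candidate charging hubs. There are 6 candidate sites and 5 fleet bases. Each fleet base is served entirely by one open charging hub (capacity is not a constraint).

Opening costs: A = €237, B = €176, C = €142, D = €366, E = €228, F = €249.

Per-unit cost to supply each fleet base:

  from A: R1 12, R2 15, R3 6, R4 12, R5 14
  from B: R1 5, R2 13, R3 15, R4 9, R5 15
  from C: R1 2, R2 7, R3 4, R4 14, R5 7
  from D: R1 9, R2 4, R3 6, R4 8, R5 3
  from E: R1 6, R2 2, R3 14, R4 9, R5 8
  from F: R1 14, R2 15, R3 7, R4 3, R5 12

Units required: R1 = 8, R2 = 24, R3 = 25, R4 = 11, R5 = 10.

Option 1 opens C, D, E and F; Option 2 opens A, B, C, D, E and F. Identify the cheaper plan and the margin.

Option 1: {C, D, E, F}: R1→C 2·8=16, R2→E 2·24=48, R3→C 4·25=100, R4→F 3·11=33, R5→D 3·10=30. Service 227; fixed 985; total 1212.
Option 2: {A, B, C, D, E, F}: R1→C 2·8=16, R2→E 2·24=48, R3→C 4·25=100, R4→F 3·11=33, R5→D 3·10=30. Service 227; fixed 1398; total 1625.
Difference: |1212 − 1625| = 413.

Option 1 is cheaper by 413.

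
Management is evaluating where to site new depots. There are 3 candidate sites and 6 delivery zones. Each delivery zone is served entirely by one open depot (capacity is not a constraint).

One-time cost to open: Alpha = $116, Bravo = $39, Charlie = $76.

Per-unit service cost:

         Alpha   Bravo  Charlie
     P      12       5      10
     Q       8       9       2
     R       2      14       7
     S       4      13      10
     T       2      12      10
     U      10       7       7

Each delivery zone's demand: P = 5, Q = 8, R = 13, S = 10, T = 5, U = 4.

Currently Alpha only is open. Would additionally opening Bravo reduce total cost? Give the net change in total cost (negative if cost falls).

Current service cost with {Alpha}: 240.
Adding Bravo: each delivery zone re-picks its cheapest; new service cost 193, saving 47.
Extra fixed cost: 39. Net change = 39 − 47 = -8.
(Totals: 356 → 348.)

Yes — net change −8 (cost falls by 8).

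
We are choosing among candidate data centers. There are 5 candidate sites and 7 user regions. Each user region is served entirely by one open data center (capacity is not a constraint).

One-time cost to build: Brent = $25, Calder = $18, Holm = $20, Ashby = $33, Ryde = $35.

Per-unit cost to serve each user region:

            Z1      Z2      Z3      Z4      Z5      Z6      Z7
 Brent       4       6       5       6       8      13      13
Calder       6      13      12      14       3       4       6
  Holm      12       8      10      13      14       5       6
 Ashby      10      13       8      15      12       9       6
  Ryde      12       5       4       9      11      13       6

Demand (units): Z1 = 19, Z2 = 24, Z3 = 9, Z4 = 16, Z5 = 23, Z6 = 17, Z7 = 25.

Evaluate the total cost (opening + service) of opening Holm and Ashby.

Total cost: 1226

Each user region is assigned to its cheapest site among the open ones.
{Holm, Ashby}: Z1→Ashby 10·19=190, Z2→Holm 8·24=192, Z3→Ashby 8·9=72, Z4→Holm 13·16=208, Z5→Ashby 12·23=276, Z6→Holm 5·17=85, Z7→Holm 6·25=150. Service 1173; fixed 53; total 1226.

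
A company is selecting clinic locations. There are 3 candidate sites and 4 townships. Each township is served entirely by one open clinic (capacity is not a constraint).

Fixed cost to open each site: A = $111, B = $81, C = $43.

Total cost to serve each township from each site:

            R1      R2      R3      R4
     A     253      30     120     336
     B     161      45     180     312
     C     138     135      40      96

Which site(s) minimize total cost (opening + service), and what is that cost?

Open B and C; minimum total cost 443.

For any fixed open set, each township goes to its cheapest open site; total = fixed + service.
{B, C}: R1→C 138, R2→B 45, R3→C 40, R4→C 96. Service 319; fixed 124; total 443.
{C}: R1→C 138, R2→C 135, R3→C 40, R4→C 96. Service 409; fixed 43; total 452.
{A, C}: service 304 + fixed 154 = 458
{A, B, C}: service 304 + fixed 235 = 539
No other subset beats 443.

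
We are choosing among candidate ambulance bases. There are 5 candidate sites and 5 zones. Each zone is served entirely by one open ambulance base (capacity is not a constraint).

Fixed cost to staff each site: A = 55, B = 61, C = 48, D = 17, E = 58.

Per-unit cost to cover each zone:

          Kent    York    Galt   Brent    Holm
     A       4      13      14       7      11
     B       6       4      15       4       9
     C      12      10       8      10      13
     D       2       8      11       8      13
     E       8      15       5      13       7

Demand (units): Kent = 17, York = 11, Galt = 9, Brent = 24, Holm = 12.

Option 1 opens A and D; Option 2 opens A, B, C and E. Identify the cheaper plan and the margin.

Option 1: {A, D}: Kent→D 2·17=34, York→D 8·11=88, Galt→D 11·9=99, Brent→A 7·24=168, Holm→A 11·12=132. Service 521; fixed 72; total 593.
Option 2: {A, B, C, E}: Kent→A 4·17=68, York→B 4·11=44, Galt→E 5·9=45, Brent→B 4·24=96, Holm→E 7·12=84. Service 337; fixed 222; total 559.
Difference: |593 − 559| = 34.

Option 2 is cheaper by 34.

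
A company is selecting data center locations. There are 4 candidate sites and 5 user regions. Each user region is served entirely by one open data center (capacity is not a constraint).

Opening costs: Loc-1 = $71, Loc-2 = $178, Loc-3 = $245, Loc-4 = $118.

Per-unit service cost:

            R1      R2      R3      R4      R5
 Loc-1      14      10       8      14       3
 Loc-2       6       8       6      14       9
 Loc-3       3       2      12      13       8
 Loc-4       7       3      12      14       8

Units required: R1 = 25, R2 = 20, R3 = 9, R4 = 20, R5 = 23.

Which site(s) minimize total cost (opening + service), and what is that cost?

For any fixed open set, each user region goes to its cheapest open site; total = fixed + service.
{Loc-1, Loc-3}: R1→Loc-3 3·25=75, R2→Loc-3 2·20=40, R3→Loc-1 8·9=72, R4→Loc-3 13·20=260, R5→Loc-1 3·23=69. Service 516; fixed 316; total 832.
{Loc-1, Loc-4}: service 656 + fixed 189 = 845
{Loc-3}: service 667 + fixed 245 = 912
{Loc-1, Loc-2, Loc-3, Loc-4}: R1→Loc-3 3·25=75, R2→Loc-3 2·20=40, R3→Loc-2 6·9=54, R4→Loc-3 13·20=260, R5→Loc-1 3·23=69. Service 498; fixed 612; total 1110.
No other subset beats 832.

Open Loc-1 and Loc-3; minimum total cost 832.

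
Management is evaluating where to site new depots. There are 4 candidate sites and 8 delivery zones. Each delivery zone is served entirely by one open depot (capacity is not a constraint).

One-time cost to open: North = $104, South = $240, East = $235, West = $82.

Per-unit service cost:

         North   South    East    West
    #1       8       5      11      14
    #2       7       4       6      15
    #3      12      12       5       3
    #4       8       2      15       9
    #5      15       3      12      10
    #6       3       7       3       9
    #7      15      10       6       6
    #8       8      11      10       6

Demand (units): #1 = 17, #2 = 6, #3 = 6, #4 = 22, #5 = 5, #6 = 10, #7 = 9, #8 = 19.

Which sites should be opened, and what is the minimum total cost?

For any fixed open set, each delivery zone goes to its cheapest open site; total = fixed + service.
{South, West}: #1→South 5·17=85, #2→South 4·6=24, #3→West 3·6=18, #4→South 2·22=44, #5→South 3·5=15, #6→South 7·10=70, #7→West 6·9=54, #8→West 6·19=114. Service 424; fixed 322; total 746.
{North, West}: #1→North 8·17=136, #2→North 7·6=42, #3→West 3·6=18, #4→North 8·22=176, #5→West 10·5=50, #6→North 3·10=30, #7→West 6·9=54, #8→West 6·19=114. Service 620; fixed 186; total 806.
{North, South, West}: service 384 + fixed 426 = 810
{North, South, East, West}: service 384 + fixed 661 = 1045
No other subset beats 746.

Open South and West; minimum total cost 746.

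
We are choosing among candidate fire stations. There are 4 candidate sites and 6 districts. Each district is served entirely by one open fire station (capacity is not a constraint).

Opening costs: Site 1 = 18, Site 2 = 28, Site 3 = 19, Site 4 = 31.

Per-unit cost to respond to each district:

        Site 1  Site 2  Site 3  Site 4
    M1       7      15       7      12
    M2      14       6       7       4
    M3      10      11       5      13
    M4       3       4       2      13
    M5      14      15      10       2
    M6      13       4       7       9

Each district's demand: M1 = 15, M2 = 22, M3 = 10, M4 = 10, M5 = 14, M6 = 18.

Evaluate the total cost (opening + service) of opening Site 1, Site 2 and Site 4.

Each district is assigned to its cheapest site among the open ones.
{Site 1, Site 2, Site 4}: M1→Site 1 7·15=105, M2→Site 4 4·22=88, M3→Site 1 10·10=100, M4→Site 1 3·10=30, M5→Site 4 2·14=28, M6→Site 2 4·18=72. Service 423; fixed 77; total 500.

Total cost: 500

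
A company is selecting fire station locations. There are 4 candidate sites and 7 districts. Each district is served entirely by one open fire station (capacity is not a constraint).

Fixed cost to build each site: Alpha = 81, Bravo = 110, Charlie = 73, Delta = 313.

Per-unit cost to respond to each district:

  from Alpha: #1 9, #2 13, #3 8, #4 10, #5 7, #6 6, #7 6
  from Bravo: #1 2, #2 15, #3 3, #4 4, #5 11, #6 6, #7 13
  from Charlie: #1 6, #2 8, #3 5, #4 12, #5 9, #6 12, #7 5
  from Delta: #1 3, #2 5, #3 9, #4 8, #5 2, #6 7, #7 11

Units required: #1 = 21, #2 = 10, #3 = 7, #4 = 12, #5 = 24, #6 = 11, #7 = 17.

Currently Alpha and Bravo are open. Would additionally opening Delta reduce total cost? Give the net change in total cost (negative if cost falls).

No — net change +113 (cost rises by 113).

Current service cost with {Alpha, Bravo}: 577.
Adding Delta: each district re-picks its cheapest; new service cost 377, saving 200.
Extra fixed cost: 313. Net change = 313 − 200 = 113.
(Totals: 768 → 881.)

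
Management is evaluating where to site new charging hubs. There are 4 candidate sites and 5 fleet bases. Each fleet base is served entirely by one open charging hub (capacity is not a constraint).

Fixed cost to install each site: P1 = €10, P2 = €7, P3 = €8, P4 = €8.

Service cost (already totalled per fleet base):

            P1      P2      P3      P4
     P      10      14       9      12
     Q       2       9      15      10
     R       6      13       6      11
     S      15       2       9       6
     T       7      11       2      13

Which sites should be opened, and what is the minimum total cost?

For any fixed open set, each fleet base goes to its cheapest open site; total = fixed + service.
{P2, P3}: P→P3 9, Q→P2 9, R→P3 6, S→P2 2, T→P3 2. Service 28; fixed 15; total 43.
{P1, P2}: service 27 + fixed 17 = 44
{P1, P2, P3}: service 21 + fixed 25 = 46
{P1, P2, P3, P4}: service 21 + fixed 33 = 54
No other subset beats 43.

Open P2 and P3; minimum total cost 43.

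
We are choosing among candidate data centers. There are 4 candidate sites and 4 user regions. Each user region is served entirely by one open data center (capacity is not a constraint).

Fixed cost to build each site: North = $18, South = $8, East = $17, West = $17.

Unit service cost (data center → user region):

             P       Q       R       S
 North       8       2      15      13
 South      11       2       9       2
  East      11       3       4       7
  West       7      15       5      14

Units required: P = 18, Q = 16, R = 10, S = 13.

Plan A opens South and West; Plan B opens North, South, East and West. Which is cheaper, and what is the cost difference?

Plan A: {South, West}: P→West 7·18=126, Q→South 2·16=32, R→West 5·10=50, S→South 2·13=26. Service 234; fixed 25; total 259.
Plan B: {North, South, East, West}: P→West 7·18=126, Q→North 2·16=32, R→East 4·10=40, S→South 2·13=26. Service 224; fixed 60; total 284.
Difference: |259 − 284| = 25.

Plan A is cheaper by 25.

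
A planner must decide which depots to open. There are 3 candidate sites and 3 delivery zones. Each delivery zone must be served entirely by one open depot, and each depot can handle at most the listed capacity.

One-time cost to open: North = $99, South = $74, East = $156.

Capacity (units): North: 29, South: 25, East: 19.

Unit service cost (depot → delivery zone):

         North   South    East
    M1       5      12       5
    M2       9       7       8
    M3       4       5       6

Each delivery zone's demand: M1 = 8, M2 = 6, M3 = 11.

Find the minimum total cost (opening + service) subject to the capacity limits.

Minimum total cost: 237

Open {North}: M1→North 5·8=40, M2→North 9·6=54, M3→North 4·11=44.
Loads: North carries 25/29. Service 138; fixed 99; total 237.
Next best feasible plan costs 267.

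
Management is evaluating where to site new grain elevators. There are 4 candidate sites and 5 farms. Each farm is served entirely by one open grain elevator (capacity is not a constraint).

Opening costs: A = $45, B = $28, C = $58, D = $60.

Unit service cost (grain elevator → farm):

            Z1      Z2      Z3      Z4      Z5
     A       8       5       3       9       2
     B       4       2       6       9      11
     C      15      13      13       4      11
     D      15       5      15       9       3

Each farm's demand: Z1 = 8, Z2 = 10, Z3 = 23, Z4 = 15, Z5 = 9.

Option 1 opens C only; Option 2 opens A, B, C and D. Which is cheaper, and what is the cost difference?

Option 1: {C}: Z1→C 15·8=120, Z2→C 13·10=130, Z3→C 13·23=299, Z4→C 4·15=60, Z5→C 11·9=99. Service 708; fixed 58; total 766.
Option 2: {A, B, C, D}: Z1→B 4·8=32, Z2→B 2·10=20, Z3→A 3·23=69, Z4→C 4·15=60, Z5→A 2·9=18. Service 199; fixed 191; total 390.
Difference: |766 − 390| = 376.

Option 2 is cheaper by 376.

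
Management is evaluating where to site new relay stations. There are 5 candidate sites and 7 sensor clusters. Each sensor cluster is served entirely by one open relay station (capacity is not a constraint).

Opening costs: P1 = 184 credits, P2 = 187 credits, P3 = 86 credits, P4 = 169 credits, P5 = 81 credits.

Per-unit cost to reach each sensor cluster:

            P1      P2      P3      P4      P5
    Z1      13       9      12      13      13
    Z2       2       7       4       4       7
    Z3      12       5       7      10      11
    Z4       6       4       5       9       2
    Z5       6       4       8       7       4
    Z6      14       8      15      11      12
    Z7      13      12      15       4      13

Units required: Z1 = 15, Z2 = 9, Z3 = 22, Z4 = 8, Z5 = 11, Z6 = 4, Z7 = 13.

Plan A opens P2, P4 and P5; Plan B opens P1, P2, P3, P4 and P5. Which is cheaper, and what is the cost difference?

Plan A: {P2, P4, P5}: Z1→P2 9·15=135, Z2→P4 4·9=36, Z3→P2 5·22=110, Z4→P5 2·8=16, Z5→P2 4·11=44, Z6→P2 8·4=32, Z7→P4 4·13=52. Service 425; fixed 437; total 862.
Plan B: {P1, P2, P3, P4, P5}: Z1→P2 9·15=135, Z2→P1 2·9=18, Z3→P2 5·22=110, Z4→P5 2·8=16, Z5→P2 4·11=44, Z6→P2 8·4=32, Z7→P4 4·13=52. Service 407; fixed 707; total 1114.
Difference: |862 − 1114| = 252.

Plan A is cheaper by 252.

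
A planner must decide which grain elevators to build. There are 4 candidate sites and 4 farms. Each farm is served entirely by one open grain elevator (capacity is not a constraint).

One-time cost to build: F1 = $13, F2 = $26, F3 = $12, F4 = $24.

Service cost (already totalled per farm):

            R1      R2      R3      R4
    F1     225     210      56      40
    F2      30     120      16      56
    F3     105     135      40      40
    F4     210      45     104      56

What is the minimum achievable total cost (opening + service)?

Minimum total cost: 193

For any fixed open set, each farm goes to its cheapest open site; total = fixed + service.
{F2, F3, F4}: R1→F2 30, R2→F4 45, R3→F2 16, R4→F3 40. Service 131; fixed 62; total 193.
{F1, F2, F4}: R1→F2 30, R2→F4 45, R3→F2 16, R4→F1 40. Service 131; fixed 63; total 194.
{F2, F4}: R1→F2 30, R2→F4 45, R3→F2 16, R4→F2 56. Service 147; fixed 50; total 197.
{F1, F2, F3, F4}: service 131 + fixed 75 = 206
No other subset beats 193.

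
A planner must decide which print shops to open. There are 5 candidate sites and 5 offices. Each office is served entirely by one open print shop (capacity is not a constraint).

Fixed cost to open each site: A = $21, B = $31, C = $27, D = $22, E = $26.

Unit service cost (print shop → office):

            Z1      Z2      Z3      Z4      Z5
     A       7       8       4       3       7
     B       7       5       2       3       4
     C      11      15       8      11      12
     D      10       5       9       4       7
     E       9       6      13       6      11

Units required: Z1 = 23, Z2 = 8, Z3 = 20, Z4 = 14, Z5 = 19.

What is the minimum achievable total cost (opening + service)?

For any fixed open set, each office goes to its cheapest open site; total = fixed + service.
{B}: Z1→B 7·23=161, Z2→B 5·8=40, Z3→B 2·20=40, Z4→B 3·14=42, Z5→B 4·19=76. Service 359; fixed 31; total 390.
{A, B}: service 359 + fixed 52 = 411
{B, D}: Z1→B 7·23=161, Z2→B 5·8=40, Z3→B 2·20=40, Z4→B 3·14=42, Z5→B 4·19=76. Service 359; fixed 53; total 412.
{A, B, C, D, E}: service 359 + fixed 127 = 486
No other subset beats 390.

Minimum total cost: 390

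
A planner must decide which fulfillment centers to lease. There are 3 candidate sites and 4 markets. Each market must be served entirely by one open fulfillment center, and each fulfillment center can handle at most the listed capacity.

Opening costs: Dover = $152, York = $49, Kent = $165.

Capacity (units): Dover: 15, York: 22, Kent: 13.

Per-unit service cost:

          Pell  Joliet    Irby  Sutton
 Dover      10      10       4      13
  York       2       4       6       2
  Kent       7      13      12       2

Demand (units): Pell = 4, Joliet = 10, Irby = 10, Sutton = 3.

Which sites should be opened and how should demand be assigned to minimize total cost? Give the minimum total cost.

Open {Dover, York}: Pell→York 2·4=8, Joliet→York 4·10=40, Irby→Dover 4·10=40, Sutton→York 2·3=6.
Loads: Dover carries 10/15, York carries 17/22. Service 94; fixed 201; total 295.
Next best feasible plan costs 327.

Minimum total cost: 295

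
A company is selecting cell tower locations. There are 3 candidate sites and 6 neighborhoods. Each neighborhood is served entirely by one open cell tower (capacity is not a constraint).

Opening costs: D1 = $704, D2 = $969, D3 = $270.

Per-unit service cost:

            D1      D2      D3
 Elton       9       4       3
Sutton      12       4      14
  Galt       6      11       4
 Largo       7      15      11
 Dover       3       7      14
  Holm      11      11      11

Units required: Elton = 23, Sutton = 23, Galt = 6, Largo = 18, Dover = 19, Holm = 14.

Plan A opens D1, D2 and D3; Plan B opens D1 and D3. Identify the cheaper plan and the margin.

Plan A: {D1, D2, D3}: Elton→D3 3·23=69, Sutton→D2 4·23=92, Galt→D3 4·6=24, Largo→D1 7·18=126, Dover→D1 3·19=57, Holm→D1 11·14=154. Service 522; fixed 1943; total 2465.
Plan B: {D1, D3}: Elton→D3 3·23=69, Sutton→D1 12·23=276, Galt→D3 4·6=24, Largo→D1 7·18=126, Dover→D1 3·19=57, Holm→D1 11·14=154. Service 706; fixed 974; total 1680.
Difference: |2465 − 1680| = 785.

Plan B is cheaper by 785.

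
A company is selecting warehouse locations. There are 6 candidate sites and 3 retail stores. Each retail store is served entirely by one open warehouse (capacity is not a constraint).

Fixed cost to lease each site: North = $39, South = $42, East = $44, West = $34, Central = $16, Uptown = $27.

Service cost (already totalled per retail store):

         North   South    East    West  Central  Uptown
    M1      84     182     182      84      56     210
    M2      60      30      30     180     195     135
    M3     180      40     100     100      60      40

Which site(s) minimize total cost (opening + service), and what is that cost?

Open South and Central; minimum total cost 184.

For any fixed open set, each retail store goes to its cheapest open site; total = fixed + service.
{South, Central}: M1→Central 56, M2→South 30, M3→South 40. Service 126; fixed 58; total 184.
{East, Central}: service 146 + fixed 60 = 206
{South, Central, Uptown}: M1→Central 56, M2→South 30, M3→South 40. Service 126; fixed 85; total 211.
{North, South, East, West, Central, Uptown}: M1→Central 56, M2→South 30, M3→South 40. Service 126; fixed 202; total 328.
No other subset beats 184.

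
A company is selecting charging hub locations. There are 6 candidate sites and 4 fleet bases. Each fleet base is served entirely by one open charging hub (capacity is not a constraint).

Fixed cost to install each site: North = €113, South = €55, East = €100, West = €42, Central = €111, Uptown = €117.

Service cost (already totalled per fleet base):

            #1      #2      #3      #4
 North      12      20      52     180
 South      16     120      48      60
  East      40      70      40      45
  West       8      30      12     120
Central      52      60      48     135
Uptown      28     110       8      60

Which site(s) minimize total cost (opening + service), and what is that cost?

Open South and West; minimum total cost 207.

For any fixed open set, each fleet base goes to its cheapest open site; total = fixed + service.
{South, West}: #1→West 8, #2→West 30, #3→West 12, #4→South 60. Service 110; fixed 97; total 207.
{West}: #1→West 8, #2→West 30, #3→West 12, #4→West 120. Service 170; fixed 42; total 212.
{East, West}: service 95 + fixed 142 = 237
{North, South, East, West, Central, Uptown}: service 81 + fixed 538 = 619
No other subset beats 207.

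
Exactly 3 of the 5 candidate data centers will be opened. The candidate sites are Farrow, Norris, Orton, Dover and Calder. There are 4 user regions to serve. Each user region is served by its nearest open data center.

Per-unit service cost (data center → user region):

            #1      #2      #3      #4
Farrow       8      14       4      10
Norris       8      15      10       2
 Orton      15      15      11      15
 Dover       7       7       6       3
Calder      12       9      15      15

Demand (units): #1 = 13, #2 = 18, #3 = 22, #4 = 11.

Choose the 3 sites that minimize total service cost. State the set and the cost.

With exactly 3 open, each user region uses its cheapest among the chosen.
{Farrow, Norris, Dover}: #1→Dover 7·13=91, #2→Dover 7·18=126, #3→Farrow 4·22=88, #4→Norris 2·11=22. Service cost 327.
{Farrow, Orton, Dover}: service cost 338
{Farrow, Dover, Calder}: service cost 338
Among all 10 size-3 choices, {Farrow, Norris, Dover} is lowest.

Choose Farrow, Norris and Dover; total service cost 327.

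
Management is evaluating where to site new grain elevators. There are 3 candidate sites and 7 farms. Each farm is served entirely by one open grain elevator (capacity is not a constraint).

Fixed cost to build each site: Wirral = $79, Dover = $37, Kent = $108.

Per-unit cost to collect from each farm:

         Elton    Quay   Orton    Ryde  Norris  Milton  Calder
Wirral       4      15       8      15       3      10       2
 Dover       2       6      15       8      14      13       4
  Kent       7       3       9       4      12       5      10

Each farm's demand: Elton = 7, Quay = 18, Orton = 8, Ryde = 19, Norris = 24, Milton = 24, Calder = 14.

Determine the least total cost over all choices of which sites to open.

Minimum total cost: 629

For any fixed open set, each farm goes to its cheapest open site; total = fixed + service.
{Wirral, Kent}: Elton→Wirral 4·7=28, Quay→Kent 3·18=54, Orton→Wirral 8·8=64, Ryde→Kent 4·19=76, Norris→Wirral 3·24=72, Milton→Kent 5·24=120, Calder→Wirral 2·14=28. Service 442; fixed 187; total 629.
{Wirral, Dover, Kent}: Elton→Dover 2·7=14, Quay→Kent 3·18=54, Orton→Wirral 8·8=64, Ryde→Kent 4·19=76, Norris→Wirral 3·24=72, Milton→Kent 5·24=120, Calder→Wirral 2·14=28. Service 428; fixed 224; total 652.
{Wirral, Dover}: service 678 + fixed 116 = 794
{Dover}: service 1098 + fixed 37 = 1135
No other subset beats 629.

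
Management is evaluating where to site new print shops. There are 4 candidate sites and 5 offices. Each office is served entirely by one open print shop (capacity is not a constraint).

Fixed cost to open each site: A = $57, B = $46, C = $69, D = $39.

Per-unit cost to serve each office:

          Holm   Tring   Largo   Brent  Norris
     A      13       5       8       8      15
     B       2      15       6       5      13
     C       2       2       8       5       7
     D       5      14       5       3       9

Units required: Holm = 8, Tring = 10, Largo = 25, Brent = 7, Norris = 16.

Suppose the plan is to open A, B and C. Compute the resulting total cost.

Each office is assigned to its cheapest site among the open ones.
{A, B, C}: Holm→B 2·8=16, Tring→C 2·10=20, Largo→B 6·25=150, Brent→B 5·7=35, Norris→C 7·16=112. Service 333; fixed 172; total 505.

Total cost: 505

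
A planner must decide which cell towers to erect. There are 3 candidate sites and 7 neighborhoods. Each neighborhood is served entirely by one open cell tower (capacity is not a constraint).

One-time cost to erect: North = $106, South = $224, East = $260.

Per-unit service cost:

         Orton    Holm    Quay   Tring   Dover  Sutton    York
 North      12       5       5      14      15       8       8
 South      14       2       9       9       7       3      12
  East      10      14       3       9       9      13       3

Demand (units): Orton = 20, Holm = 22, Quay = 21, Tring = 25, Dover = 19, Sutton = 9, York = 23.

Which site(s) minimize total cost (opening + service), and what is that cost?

For any fixed open set, each neighborhood goes to its cheapest open site; total = fixed + service.
{South, East}: Orton→East 10·20=200, Holm→South 2·22=44, Quay→East 3·21=63, Tring→South 9·25=225, Dover→South 7·19=133, Sutton→South 3·9=27, York→East 3·23=69. Service 761; fixed 484; total 1245.
{North, East}: service 910 + fixed 366 = 1276
{North, South}: Orton→North 12·20=240, Holm→South 2·22=44, Quay→North 5·21=105, Tring→South 9·25=225, Dover→South 7·19=133, Sutton→South 3·9=27, York→North 8·23=184. Service 958; fixed 330; total 1288.
{North, South, East}: service 761 + fixed 590 = 1351
(All 7 nonempty subsets were checked; South and East is lowest.)

Open South and East; minimum total cost 1245.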